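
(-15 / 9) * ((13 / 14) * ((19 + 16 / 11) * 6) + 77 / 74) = -3276395 / 17094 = -191.67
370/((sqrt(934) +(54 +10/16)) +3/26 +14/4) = 46614672/5317021 -800384* sqrt(934)/5317021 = 4.17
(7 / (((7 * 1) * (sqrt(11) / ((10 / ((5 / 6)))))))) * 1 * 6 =72 * sqrt(11) / 11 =21.71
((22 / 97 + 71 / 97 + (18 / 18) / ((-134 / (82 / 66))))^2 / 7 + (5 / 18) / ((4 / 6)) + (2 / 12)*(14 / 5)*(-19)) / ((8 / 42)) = -43.69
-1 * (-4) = 4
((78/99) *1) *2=52/33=1.58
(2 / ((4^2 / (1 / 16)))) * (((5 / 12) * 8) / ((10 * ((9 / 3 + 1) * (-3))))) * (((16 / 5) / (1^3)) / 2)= -1 / 2880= -0.00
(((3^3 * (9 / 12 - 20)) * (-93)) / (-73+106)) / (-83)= -17.65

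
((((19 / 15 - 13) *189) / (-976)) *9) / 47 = 6237 / 14335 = 0.44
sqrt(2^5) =4*sqrt(2) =5.66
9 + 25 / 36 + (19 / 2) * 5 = 2059 / 36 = 57.19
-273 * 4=-1092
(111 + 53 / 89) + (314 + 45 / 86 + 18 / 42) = 22853553 / 53578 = 426.55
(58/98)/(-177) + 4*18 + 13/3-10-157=-262127/2891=-90.67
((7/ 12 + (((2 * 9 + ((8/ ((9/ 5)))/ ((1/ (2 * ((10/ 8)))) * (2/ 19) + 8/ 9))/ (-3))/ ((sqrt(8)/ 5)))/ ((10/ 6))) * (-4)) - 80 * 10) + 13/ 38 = -182189/ 228 - 9796 * sqrt(2)/ 199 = -868.69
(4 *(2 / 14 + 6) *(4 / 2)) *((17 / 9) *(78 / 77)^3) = 308353344 / 3195731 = 96.49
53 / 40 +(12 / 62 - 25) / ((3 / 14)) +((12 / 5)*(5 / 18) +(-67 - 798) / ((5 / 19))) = -4216957 / 1240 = -3400.77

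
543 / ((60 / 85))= 3077 / 4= 769.25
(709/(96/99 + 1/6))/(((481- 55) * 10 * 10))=7799/532500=0.01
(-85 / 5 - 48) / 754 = -5 / 58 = -0.09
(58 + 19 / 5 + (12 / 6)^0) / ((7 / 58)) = 18212 / 35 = 520.34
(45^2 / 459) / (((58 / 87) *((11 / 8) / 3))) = 2700 / 187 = 14.44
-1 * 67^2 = -4489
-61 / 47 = -1.30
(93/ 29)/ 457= 93/ 13253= 0.01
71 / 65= 1.09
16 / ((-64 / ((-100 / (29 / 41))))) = 35.34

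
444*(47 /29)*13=271284 /29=9354.62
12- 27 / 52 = 597 / 52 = 11.48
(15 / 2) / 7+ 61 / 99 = 2339 / 1386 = 1.69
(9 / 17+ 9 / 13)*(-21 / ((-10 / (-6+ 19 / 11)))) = -26649 / 2431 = -10.96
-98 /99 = -0.99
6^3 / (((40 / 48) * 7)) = 37.03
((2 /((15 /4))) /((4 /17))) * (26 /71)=884 /1065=0.83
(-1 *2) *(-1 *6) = 12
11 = 11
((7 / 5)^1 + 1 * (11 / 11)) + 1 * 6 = 42 / 5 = 8.40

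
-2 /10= -1 /5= -0.20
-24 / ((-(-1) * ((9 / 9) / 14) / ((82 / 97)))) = -284.04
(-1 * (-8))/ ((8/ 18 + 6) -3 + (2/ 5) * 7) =360/ 281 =1.28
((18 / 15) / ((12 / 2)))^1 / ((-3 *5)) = -0.01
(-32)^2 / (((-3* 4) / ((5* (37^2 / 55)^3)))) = -656825960704 / 99825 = -6579774.21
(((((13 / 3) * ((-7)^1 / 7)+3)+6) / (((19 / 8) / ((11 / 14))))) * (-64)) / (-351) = 5632 / 20007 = 0.28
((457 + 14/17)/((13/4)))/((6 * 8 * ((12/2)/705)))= 1829005/5304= 344.84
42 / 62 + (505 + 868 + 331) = 52845 / 31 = 1704.68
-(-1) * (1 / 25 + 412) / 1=10301 / 25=412.04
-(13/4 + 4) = -7.25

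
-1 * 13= -13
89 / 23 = 3.87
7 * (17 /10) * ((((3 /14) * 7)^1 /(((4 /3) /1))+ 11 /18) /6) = 2975 /864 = 3.44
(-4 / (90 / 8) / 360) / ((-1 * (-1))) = -2 / 2025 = -0.00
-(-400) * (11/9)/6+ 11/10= 22297/270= 82.58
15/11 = 1.36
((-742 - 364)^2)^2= 1496306311696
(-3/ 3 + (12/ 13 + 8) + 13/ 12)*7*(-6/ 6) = -9835/ 156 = -63.04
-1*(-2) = 2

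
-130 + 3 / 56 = -7277 / 56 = -129.95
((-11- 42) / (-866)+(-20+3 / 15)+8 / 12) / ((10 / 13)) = -3220711 / 129900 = -24.79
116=116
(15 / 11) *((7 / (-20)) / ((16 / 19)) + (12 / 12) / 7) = -1833 / 4928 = -0.37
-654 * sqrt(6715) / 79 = -678.38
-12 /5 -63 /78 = -417 /130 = -3.21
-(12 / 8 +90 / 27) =-29 / 6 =-4.83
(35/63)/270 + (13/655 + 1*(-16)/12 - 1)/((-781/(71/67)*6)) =605477/234609210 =0.00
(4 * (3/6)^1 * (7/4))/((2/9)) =63/4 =15.75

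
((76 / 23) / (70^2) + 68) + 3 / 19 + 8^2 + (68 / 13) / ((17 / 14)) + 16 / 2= 1005373218 / 6959225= 144.47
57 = 57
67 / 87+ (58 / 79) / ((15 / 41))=31809 / 11455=2.78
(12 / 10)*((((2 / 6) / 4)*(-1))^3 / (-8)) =1 / 11520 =0.00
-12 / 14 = -0.86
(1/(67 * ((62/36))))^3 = 5832/8960030533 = 0.00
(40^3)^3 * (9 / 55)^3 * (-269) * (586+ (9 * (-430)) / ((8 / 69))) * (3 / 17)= 40458409902342144000000 / 22627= 1788058951798388827.51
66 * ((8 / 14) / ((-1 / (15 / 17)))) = -3960 / 119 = -33.28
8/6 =4/3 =1.33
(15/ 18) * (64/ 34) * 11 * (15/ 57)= 4400/ 969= 4.54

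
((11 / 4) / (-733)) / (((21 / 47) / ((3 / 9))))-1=-185233 / 184716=-1.00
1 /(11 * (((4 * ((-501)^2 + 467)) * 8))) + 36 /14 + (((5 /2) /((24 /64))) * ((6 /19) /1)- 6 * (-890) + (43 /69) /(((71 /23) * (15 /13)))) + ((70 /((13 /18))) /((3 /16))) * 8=662235362810590253 /69854309965440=9480.24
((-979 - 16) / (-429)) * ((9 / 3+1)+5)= 20.87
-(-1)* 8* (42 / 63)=16 / 3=5.33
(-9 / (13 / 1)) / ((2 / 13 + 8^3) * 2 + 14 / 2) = -3 / 4469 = -0.00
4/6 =2/3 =0.67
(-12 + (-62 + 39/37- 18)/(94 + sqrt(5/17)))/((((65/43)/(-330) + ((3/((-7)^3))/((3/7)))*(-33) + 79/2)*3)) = -1653902978882/15522447106797 + 67700017*sqrt(85)/15522447106797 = -0.11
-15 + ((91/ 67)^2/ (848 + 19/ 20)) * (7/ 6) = -3429263225/ 228656193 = -15.00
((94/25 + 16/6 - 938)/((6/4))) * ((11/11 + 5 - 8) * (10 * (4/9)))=2235776/405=5520.43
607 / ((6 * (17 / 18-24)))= -1821 / 415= -4.39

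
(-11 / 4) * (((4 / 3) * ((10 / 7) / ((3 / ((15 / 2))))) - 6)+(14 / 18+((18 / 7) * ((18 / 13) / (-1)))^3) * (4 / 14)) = 1816233584 / 47474973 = 38.26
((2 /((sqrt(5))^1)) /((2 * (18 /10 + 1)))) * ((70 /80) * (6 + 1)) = 7 * sqrt(5) /16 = 0.98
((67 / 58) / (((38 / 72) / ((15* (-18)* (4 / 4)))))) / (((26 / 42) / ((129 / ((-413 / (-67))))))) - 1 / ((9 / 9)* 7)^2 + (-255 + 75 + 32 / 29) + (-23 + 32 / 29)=-20178.72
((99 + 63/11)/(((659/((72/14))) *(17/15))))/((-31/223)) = -138723840/26741561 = -5.19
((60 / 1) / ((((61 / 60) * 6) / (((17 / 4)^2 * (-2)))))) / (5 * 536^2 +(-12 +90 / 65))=-281775 / 1139120222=-0.00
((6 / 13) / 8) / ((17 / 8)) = 6 / 221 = 0.03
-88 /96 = -11 /12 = -0.92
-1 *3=-3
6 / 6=1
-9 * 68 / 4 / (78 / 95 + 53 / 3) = -43605 / 5269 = -8.28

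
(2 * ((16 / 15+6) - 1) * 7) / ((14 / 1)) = 91 / 15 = 6.07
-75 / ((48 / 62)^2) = -24025 / 192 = -125.13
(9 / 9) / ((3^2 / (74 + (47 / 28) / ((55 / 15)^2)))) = 251135 / 30492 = 8.24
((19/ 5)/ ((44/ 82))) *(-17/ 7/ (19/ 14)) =-697/ 55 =-12.67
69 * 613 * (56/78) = 394772/13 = 30367.08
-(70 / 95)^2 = -196 / 361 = -0.54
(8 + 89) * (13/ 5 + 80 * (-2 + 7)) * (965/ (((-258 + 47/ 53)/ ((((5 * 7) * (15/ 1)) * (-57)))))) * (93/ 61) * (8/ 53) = 13754666910600/ 13627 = 1009368673.27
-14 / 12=-7 / 6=-1.17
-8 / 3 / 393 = -8 / 1179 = -0.01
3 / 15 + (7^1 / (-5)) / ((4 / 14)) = -4.70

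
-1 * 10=-10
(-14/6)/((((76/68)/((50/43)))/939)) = -1862350/817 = -2279.50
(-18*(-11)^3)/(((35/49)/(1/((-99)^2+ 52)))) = 167706/49265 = 3.40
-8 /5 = -1.60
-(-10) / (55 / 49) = 98 / 11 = 8.91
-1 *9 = -9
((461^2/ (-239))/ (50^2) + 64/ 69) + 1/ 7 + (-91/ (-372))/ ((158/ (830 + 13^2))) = 3196565411461/ 1413526065000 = 2.26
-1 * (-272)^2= -73984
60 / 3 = 20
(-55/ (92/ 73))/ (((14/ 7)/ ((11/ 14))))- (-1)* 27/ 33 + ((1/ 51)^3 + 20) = 13807538275/ 3758798736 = 3.67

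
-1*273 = -273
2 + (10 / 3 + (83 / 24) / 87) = 11219 / 2088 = 5.37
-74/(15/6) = -148/5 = -29.60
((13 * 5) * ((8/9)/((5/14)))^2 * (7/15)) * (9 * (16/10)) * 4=36528128/3375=10823.15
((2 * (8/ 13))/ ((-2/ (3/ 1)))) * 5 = -120/ 13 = -9.23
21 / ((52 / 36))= 189 / 13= 14.54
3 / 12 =1 / 4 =0.25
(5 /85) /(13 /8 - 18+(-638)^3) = -8 /35318396019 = -0.00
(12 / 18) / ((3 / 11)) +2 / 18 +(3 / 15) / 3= 118 / 45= 2.62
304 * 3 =912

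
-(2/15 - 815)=814.87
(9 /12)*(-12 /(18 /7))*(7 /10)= -49 /20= -2.45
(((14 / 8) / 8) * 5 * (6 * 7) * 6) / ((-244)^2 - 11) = 441 / 95240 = 0.00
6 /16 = 3 /8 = 0.38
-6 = -6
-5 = -5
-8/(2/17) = -68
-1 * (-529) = 529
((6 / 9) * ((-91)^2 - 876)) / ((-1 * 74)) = -7405 / 111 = -66.71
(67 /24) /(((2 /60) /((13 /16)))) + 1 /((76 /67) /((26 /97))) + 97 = 19495481 /117952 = 165.28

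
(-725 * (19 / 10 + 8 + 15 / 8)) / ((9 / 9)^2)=-68295 / 8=-8536.88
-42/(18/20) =-140/3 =-46.67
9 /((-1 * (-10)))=9 /10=0.90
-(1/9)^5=-1/59049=-0.00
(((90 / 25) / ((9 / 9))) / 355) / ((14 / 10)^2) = 18 / 3479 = 0.01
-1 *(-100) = 100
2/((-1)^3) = -2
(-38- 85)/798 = -41/266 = -0.15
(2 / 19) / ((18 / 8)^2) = 32 / 1539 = 0.02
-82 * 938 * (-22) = 1692152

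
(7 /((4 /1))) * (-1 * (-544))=952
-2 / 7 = -0.29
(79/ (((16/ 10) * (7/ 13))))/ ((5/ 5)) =5135/ 56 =91.70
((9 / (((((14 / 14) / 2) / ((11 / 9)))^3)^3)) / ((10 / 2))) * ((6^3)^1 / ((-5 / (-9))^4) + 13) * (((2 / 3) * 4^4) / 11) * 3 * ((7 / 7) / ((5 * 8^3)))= 232572.27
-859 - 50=-909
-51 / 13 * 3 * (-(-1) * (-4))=612 / 13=47.08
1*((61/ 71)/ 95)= 61/ 6745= 0.01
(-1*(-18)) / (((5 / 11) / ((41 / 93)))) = 2706 / 155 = 17.46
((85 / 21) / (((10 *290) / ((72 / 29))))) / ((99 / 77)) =34 / 12615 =0.00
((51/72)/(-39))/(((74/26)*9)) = -17/23976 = -0.00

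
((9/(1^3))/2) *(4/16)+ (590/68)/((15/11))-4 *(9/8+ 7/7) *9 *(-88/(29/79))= 217074419/11832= 18346.38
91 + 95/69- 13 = 5477/69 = 79.38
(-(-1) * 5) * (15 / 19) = 3.95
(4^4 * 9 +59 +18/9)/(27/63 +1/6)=19866/5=3973.20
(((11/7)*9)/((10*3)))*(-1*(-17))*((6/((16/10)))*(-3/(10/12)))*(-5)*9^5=894415203/28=31943400.11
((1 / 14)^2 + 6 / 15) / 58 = 397 / 56840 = 0.01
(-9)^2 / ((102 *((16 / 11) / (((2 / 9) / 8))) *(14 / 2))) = 33 / 15232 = 0.00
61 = 61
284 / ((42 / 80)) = 11360 / 21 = 540.95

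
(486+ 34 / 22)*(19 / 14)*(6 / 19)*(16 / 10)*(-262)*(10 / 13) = -67445088 / 1001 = -67377.71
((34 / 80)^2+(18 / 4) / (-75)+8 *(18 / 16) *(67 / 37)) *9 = 8747469 / 59200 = 147.76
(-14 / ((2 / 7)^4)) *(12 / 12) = -2100.88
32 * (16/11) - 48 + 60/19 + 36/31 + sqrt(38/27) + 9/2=sqrt(114)/9 + 95431/12958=8.55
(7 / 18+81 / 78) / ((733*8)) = 167 / 686088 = 0.00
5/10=1/2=0.50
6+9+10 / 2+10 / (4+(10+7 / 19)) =5650 / 273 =20.70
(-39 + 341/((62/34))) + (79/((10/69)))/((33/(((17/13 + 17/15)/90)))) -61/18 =140018321/965250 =145.06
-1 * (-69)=69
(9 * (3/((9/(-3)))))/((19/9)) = -81/19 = -4.26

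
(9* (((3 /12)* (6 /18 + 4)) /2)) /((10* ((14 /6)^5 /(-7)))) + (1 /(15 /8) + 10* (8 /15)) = 3352177 /576240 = 5.82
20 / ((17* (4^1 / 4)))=20 / 17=1.18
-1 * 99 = -99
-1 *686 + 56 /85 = -58254 /85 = -685.34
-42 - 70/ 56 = -173/ 4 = -43.25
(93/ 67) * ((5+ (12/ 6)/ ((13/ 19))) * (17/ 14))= 162843/ 12194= 13.35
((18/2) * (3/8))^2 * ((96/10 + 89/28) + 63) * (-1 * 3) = -23201883/8960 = -2589.50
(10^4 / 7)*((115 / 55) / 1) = 230000 / 77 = 2987.01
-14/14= -1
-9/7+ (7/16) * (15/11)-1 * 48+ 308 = 259.31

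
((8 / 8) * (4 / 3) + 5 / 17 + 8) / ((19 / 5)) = 2455 / 969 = 2.53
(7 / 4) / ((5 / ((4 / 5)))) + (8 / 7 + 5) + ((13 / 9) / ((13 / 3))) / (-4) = 13313 / 2100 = 6.34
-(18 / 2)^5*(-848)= 50073552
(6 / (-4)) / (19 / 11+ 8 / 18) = -297 / 430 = -0.69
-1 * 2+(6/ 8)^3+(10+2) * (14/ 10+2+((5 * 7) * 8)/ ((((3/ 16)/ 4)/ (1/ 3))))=22975253/ 960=23932.56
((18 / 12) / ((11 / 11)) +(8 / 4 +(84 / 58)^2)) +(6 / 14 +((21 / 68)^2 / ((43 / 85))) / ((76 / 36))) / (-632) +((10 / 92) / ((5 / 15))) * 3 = 125032235682979 / 19016470352768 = 6.57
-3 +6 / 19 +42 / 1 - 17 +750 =14674 / 19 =772.32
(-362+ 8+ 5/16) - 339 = -11083/16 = -692.69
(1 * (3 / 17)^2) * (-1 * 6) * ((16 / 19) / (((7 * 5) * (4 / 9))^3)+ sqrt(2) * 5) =-270 * sqrt(2) / 289 - 19683 / 470853250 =-1.32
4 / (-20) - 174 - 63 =-1186 / 5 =-237.20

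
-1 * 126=-126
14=14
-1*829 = -829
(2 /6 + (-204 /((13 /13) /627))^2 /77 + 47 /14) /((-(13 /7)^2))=-62467198493 /1014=-61604732.24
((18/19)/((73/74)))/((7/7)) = 1332/1387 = 0.96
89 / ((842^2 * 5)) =89 / 3544820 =0.00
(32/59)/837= 32/49383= 0.00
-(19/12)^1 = -19/12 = -1.58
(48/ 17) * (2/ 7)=96/ 119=0.81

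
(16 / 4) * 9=36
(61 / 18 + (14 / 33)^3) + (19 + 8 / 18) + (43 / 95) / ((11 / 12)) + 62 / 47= 7933918543 / 320917410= 24.72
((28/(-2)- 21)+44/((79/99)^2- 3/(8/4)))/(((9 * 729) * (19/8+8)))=-11637784/9214550523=-0.00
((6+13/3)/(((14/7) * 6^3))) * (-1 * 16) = -0.38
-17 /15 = -1.13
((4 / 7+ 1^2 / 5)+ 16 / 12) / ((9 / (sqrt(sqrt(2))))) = 221*2^(1 / 4) / 945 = 0.28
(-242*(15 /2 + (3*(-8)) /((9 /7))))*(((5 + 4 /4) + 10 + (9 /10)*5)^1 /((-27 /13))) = -4321031 /162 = -26673.03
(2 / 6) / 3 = 1 / 9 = 0.11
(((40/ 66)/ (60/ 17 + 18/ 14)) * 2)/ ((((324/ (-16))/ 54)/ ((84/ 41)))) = -1066240/ 775269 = -1.38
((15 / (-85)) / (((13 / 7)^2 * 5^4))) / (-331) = 147 / 594351875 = 0.00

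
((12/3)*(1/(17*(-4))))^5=-1/1419857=-0.00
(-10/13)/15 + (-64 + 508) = 17314/39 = 443.95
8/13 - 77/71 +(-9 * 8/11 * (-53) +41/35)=123525448/355355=347.61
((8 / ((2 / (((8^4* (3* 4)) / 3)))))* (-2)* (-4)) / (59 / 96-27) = -50331648 / 2533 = -19870.37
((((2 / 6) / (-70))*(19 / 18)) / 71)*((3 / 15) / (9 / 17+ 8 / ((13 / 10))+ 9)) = -4199 / 4651025400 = -0.00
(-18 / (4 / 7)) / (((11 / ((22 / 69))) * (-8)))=21 / 184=0.11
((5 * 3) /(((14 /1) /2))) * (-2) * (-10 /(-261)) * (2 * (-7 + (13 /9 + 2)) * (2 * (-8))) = -102400 /5481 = -18.68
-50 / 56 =-25 / 28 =-0.89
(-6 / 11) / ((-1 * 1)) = 6 / 11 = 0.55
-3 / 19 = -0.16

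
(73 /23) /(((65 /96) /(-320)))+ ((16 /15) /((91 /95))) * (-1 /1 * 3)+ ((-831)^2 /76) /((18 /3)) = 3501839 /318136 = 11.01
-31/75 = -0.41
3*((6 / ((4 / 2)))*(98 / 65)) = 882 / 65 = 13.57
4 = 4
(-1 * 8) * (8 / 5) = -64 / 5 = -12.80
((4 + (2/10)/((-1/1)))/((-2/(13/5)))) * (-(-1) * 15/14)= -741/140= -5.29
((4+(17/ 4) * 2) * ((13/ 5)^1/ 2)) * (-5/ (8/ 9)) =-2925/ 32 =-91.41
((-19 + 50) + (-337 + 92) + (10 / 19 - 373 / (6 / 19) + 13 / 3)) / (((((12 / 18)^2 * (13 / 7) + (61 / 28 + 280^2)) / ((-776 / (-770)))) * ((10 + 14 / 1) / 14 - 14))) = 258283452 / 177561164759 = 0.00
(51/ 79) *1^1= 51/ 79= 0.65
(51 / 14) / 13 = 51 / 182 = 0.28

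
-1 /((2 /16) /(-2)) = 16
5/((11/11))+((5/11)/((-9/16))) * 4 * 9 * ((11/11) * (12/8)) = -425/11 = -38.64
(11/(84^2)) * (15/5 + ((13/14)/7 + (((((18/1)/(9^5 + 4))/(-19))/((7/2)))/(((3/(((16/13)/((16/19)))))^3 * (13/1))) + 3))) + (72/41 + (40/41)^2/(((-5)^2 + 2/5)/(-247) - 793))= 242017896439952475011317/137162742368812817241312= 1.76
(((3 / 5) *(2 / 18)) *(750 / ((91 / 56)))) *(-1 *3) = -1200 / 13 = -92.31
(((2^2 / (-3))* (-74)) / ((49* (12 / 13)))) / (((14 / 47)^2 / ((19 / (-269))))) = -20188051 / 11625642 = -1.74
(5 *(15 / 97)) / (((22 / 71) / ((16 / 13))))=42600 / 13871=3.07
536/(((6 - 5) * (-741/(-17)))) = 9112/741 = 12.30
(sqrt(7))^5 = 49 * sqrt(7) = 129.64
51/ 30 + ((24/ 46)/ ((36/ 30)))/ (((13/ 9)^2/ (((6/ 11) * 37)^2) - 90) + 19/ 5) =670700526289/ 395703840170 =1.69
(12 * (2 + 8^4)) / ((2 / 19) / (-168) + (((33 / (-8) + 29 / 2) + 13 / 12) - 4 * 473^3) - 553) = -52323264 / 450386741353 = -0.00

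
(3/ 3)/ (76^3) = 1/ 438976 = 0.00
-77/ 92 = -0.84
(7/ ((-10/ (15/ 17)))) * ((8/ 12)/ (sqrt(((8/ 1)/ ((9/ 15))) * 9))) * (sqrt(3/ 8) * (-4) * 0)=0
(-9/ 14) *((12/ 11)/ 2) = -27/ 77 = -0.35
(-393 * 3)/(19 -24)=1179/5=235.80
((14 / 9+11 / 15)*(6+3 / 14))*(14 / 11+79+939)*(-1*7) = -16745122 / 165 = -101485.59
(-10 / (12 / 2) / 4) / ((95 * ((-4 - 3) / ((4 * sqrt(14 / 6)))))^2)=-4 / 113715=-0.00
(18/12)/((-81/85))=-85/54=-1.57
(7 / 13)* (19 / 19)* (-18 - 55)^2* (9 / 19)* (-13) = -335727 / 19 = -17669.84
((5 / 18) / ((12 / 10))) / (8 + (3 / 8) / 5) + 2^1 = 17692 / 8721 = 2.03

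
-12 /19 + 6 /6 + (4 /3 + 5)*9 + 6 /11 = 12104 /209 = 57.91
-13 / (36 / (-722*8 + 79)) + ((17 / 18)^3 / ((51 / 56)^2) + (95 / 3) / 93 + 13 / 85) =142369247407 / 69152940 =2058.76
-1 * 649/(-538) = 649/538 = 1.21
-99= -99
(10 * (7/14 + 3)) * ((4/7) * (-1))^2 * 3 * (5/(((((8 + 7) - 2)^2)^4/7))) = 1200/815730721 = 0.00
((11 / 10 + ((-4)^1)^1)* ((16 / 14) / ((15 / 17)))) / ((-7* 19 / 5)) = 1972 / 13965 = 0.14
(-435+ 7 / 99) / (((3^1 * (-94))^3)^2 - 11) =-43058 / 49788591968591487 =-0.00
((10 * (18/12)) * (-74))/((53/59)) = -65490/53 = -1235.66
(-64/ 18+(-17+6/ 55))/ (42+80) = -10121/ 60390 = -0.17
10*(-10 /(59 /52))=-5200 /59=-88.14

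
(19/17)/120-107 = -218261/2040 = -106.99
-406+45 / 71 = -28781 / 71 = -405.37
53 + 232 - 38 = 247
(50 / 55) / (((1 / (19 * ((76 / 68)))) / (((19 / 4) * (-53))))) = -1817635 / 374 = -4859.99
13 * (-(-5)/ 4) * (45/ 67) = 2925/ 268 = 10.91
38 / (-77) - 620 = -47778 / 77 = -620.49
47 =47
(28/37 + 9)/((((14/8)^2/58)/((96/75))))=10720256/45325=236.52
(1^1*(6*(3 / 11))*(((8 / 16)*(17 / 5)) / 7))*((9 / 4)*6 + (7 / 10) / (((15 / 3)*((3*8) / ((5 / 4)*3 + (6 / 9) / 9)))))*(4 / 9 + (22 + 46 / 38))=24102008723 / 189604800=127.12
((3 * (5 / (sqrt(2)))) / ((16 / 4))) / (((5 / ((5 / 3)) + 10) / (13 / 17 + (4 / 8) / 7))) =2985 * sqrt(2) / 24752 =0.17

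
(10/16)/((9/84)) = 35/6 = 5.83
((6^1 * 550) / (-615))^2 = 48400 / 1681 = 28.79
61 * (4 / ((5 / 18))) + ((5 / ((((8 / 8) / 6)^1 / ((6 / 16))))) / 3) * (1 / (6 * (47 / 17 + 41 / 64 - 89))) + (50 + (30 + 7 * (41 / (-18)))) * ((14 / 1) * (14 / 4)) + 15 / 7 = 4019.26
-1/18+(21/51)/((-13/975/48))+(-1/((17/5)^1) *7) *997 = -63631/18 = -3535.06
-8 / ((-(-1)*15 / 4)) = -32 / 15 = -2.13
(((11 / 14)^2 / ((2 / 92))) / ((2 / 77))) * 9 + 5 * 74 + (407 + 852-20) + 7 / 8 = 641187 / 56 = 11449.77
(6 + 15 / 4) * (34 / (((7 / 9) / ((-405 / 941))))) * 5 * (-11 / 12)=44304975 / 52696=840.77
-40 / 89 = -0.45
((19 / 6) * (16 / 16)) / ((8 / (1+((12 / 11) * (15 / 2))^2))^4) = 86786503926910339 / 5268083859456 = 16474.02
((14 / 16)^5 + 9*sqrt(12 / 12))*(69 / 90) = 7169537 / 983040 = 7.29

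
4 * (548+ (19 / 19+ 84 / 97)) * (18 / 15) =1280088 / 485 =2639.36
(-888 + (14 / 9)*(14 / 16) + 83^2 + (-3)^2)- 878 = 184801 / 36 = 5133.36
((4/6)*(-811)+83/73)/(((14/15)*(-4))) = 590785/4088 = 144.52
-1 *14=-14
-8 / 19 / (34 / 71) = -0.88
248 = 248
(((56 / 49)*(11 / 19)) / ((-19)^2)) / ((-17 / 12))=-0.00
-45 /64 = -0.70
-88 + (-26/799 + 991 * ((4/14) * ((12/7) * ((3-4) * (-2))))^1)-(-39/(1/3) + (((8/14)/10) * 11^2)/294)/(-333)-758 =124.39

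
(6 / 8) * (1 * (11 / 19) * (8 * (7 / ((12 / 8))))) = 308 / 19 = 16.21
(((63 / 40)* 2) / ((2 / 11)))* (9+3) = 2079 / 10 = 207.90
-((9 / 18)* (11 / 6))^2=-121 / 144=-0.84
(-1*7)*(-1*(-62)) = -434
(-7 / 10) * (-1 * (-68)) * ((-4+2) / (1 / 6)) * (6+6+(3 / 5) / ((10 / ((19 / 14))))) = 862614 / 125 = 6900.91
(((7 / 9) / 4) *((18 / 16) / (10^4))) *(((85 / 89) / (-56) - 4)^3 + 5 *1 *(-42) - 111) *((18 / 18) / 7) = -9553251558889 / 7923445497856000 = -0.00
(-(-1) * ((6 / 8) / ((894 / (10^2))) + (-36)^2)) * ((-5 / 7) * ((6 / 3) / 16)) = -1931165 / 16688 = -115.72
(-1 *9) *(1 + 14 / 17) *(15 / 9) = -465 / 17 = -27.35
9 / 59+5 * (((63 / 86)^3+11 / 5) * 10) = 2435683297 / 18763652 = 129.81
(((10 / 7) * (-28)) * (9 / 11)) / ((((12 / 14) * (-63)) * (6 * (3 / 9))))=10 / 33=0.30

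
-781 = -781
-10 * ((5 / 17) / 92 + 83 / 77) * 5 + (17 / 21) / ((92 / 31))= -19431001 / 361284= -53.78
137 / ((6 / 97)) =13289 / 6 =2214.83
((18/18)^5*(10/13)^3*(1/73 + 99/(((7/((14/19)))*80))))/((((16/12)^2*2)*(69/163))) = 0.04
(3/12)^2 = 1/16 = 0.06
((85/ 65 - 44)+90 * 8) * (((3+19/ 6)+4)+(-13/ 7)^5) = -3529428485/ 436982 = -8076.83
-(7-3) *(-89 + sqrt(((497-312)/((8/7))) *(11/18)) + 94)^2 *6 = -(60 + sqrt(14245))^2/6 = -5361.22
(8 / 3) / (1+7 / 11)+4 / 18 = 50 / 27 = 1.85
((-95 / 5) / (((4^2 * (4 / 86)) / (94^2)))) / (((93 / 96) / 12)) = -86628144 / 31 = -2794456.26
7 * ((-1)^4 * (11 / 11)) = 7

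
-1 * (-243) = 243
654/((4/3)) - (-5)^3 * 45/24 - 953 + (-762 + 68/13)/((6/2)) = -149879/312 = -480.38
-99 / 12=-33 / 4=-8.25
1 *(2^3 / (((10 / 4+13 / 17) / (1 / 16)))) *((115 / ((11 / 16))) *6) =62560 / 407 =153.71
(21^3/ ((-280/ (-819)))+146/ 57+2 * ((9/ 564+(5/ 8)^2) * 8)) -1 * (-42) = 2908267933/ 107160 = 27139.49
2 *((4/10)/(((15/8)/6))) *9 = 576/25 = 23.04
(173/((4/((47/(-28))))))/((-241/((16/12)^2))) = 8131/15183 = 0.54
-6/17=-0.35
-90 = -90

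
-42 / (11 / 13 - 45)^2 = -507 / 23534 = -0.02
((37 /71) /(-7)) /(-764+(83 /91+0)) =481 /4930311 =0.00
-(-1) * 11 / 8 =11 / 8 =1.38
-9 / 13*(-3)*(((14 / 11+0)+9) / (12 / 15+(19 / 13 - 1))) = 15255 / 902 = 16.91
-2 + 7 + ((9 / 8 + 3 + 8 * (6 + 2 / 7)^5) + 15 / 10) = 10556066931 / 134456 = 78509.45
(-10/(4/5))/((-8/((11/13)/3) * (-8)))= -275/4992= -0.06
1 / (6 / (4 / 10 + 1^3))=7 / 30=0.23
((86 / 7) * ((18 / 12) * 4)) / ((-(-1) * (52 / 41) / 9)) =523.09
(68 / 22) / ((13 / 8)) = 272 / 143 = 1.90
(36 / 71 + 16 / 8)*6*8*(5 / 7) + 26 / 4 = 91901 / 994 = 92.46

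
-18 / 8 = -9 / 4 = -2.25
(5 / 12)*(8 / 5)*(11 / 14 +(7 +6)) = 193 / 21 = 9.19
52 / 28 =13 / 7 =1.86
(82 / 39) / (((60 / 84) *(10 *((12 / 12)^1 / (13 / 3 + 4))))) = 287 / 117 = 2.45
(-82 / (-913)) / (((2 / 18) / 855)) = 630990 / 913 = 691.12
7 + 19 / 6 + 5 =91 / 6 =15.17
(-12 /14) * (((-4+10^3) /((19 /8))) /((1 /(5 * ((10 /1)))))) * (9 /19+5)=-98378.16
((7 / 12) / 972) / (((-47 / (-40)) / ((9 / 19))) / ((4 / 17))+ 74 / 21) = 490 / 11484747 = 0.00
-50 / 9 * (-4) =22.22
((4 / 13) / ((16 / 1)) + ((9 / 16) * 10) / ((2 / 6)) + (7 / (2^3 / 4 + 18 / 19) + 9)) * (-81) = -59535 / 26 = -2289.81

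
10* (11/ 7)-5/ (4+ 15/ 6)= 1360/ 91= 14.95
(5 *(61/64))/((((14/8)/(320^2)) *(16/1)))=122000/7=17428.57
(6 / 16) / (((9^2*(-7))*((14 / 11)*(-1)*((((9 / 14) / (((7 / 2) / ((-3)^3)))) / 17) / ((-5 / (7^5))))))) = 935 / 1764331632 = 0.00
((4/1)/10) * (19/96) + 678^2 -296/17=459666.67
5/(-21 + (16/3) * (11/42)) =-63/247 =-0.26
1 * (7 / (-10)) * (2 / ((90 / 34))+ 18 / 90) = -301 / 450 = -0.67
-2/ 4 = -1/ 2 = -0.50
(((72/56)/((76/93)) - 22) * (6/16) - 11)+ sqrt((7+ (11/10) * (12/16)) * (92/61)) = -79417/4256+ sqrt(4391390)/610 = -15.22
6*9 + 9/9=55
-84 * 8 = -672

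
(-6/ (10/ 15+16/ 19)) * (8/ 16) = -171/ 86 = -1.99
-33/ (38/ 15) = -495/ 38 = -13.03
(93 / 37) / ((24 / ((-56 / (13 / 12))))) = -2604 / 481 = -5.41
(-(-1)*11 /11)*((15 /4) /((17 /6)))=45 /34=1.32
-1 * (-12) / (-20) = -3 / 5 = -0.60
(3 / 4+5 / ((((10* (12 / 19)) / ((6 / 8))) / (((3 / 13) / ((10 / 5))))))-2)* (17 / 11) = -16711 / 9152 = -1.83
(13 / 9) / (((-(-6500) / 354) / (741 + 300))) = 20473 / 250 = 81.89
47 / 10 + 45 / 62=841 / 155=5.43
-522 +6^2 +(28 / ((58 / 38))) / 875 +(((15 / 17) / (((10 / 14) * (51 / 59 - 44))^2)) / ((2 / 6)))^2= -4271737162263720438661 / 8789961968527203125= -485.98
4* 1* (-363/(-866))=1.68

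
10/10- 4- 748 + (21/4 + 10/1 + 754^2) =2271121/4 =567780.25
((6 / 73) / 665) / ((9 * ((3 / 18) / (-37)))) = -0.00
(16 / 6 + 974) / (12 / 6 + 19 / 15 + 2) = 14650 / 79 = 185.44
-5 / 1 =-5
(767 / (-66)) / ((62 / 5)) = -3835 / 4092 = -0.94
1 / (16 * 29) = 0.00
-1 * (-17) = 17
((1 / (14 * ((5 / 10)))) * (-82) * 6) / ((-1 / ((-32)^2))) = 503808 / 7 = 71972.57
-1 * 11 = -11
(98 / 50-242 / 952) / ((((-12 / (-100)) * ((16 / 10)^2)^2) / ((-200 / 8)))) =-317171875 / 5849088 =-54.23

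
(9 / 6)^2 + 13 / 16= 3.06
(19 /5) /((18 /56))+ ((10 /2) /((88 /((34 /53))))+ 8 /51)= 21435473 /1783980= 12.02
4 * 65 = 260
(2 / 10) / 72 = 1 / 360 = 0.00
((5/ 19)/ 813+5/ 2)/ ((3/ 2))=77245/ 46341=1.67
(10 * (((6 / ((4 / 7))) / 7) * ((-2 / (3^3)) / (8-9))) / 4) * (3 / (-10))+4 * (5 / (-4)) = -61 / 12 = -5.08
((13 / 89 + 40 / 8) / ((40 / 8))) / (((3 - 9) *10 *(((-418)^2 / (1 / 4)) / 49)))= -11221 / 9330261600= -0.00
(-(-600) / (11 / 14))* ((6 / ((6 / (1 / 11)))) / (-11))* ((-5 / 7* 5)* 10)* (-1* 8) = -2400000 / 1331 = -1803.16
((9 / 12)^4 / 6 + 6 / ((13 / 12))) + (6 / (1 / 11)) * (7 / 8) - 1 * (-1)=428255 / 6656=64.34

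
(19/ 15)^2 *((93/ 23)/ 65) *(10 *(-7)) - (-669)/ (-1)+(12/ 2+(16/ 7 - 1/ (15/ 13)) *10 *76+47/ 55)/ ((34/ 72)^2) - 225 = 1979178260768/ 499023525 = 3966.10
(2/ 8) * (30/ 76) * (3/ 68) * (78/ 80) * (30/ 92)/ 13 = 405/ 3803648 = 0.00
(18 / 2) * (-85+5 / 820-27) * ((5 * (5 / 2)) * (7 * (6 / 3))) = -176390.40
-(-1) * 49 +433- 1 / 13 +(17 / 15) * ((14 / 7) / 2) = 94196 / 195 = 483.06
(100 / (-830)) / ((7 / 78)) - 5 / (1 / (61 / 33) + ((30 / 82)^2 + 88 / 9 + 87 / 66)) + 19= 2392754051489 / 138849576761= 17.23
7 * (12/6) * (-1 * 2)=-28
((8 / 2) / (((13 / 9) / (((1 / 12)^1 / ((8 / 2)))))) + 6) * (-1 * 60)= -4725 / 13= -363.46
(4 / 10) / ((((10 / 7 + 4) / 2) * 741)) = 14 / 70395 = 0.00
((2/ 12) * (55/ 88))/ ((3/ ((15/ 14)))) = 25/ 672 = 0.04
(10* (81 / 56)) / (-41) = -405 / 1148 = -0.35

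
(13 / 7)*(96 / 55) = 3.24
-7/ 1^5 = -7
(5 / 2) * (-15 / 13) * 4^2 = -600 / 13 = -46.15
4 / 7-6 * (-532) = 22348 / 7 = 3192.57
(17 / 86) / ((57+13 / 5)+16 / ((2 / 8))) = 85 / 53148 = 0.00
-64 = -64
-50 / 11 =-4.55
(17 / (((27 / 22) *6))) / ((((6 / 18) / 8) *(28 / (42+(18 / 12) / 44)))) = 2329 / 28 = 83.18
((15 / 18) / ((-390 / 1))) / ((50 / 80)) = -0.00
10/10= 1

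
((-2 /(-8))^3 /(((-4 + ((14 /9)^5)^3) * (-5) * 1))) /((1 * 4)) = -205891132094649 /198072999717675043840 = -0.00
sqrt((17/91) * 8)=2 * sqrt(3094)/91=1.22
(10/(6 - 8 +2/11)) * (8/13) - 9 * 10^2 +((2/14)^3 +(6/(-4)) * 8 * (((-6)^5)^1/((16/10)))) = 256020701/4459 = 57416.62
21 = 21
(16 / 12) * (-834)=-1112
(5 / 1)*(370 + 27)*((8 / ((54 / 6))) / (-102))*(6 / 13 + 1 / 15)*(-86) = 785.79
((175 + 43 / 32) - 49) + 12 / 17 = 69659 / 544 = 128.05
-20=-20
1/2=0.50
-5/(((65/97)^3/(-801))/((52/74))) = 1462102146/156325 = 9352.96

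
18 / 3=6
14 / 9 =1.56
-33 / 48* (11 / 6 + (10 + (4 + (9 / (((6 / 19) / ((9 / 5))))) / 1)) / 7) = -3223 / 420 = -7.67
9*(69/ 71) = 621/ 71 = 8.75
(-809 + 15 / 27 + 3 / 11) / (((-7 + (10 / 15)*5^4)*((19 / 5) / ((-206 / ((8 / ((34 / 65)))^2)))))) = 125348837 / 274165320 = 0.46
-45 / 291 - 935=-90710 / 97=-935.15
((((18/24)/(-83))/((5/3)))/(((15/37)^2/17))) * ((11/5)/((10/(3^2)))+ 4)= -6958627/2075000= -3.35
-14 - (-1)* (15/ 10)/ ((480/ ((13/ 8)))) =-35827/ 2560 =-13.99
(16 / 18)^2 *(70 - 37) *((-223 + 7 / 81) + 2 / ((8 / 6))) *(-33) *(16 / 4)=555539072 / 729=762056.34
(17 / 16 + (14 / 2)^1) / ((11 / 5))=645 / 176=3.66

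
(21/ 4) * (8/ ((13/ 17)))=714/ 13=54.92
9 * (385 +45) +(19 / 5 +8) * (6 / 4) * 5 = 7917 / 2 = 3958.50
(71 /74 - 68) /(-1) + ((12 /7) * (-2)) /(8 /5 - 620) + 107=69690489 /400414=174.05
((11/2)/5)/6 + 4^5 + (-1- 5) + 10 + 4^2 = 62651/60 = 1044.18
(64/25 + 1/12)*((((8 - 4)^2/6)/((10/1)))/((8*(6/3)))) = 793/18000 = 0.04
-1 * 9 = -9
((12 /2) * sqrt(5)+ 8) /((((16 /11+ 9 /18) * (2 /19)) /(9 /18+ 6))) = 10868 /43+ 8151 * sqrt(5) /43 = 676.61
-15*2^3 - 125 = -245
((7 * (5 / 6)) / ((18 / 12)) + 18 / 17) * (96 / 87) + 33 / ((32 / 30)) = 2583899 / 70992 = 36.40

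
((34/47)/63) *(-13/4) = -221/5922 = -0.04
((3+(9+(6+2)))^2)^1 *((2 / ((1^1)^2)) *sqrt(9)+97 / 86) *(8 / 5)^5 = 160694272 / 5375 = 29896.61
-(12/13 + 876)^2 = -129960000/169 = -768994.08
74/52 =37/26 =1.42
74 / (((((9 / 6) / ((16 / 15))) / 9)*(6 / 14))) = 16576 / 15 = 1105.07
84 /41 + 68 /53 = 7240 /2173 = 3.33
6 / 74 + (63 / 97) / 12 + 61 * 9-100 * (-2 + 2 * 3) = 2140985 / 14356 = 149.14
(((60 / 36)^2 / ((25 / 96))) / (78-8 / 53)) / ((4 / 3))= 212 / 2063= 0.10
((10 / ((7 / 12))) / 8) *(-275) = -4125 / 7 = -589.29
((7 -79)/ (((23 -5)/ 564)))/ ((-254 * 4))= 282/ 127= 2.22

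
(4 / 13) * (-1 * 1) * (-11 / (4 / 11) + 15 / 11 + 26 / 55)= 6251 / 715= 8.74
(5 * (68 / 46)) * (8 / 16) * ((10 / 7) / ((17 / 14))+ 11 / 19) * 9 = 25515 / 437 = 58.39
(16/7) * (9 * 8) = 1152/7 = 164.57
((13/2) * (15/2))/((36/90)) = 975/8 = 121.88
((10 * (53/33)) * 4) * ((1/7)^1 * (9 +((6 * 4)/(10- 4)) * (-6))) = -10600/77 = -137.66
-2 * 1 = -2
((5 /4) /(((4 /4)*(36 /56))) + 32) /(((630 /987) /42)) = 201019 /90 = 2233.54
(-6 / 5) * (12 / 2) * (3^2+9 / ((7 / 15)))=-203.66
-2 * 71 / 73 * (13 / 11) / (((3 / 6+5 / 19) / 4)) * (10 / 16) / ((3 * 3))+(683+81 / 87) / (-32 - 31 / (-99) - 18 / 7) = -103498299544 / 4975710003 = -20.80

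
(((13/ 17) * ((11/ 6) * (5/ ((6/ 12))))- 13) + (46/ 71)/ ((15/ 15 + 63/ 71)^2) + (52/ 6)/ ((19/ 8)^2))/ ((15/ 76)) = 905139686/ 65247615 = 13.87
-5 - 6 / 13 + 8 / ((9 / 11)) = 505 / 117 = 4.32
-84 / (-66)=14 / 11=1.27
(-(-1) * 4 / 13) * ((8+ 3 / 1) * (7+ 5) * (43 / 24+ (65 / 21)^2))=882662 / 1911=461.88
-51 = -51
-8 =-8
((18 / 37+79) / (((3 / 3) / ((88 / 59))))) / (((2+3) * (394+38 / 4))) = 517616 / 8808405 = 0.06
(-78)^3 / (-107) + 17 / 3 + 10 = 1428685 / 321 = 4450.73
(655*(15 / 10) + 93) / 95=2151 / 190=11.32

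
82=82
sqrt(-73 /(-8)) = sqrt(146) /4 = 3.02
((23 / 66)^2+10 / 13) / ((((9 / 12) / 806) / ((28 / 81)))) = 87558632 / 264627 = 330.88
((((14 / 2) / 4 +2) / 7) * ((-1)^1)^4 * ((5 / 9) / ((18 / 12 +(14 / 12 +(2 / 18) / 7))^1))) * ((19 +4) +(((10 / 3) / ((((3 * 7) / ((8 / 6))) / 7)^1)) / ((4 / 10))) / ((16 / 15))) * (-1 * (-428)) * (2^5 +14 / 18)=752036125 / 18252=41202.94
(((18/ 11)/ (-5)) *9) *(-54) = 8748/ 55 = 159.05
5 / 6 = 0.83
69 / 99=23 / 33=0.70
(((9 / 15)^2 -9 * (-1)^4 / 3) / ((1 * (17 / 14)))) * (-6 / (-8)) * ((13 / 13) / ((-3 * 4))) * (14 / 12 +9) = 1.38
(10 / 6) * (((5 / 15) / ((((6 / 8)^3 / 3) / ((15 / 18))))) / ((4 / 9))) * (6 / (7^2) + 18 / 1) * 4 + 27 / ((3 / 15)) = 296335 / 441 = 671.96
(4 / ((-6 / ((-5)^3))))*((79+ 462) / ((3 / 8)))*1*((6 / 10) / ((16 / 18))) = 81150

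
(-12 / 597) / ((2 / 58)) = -116 / 199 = -0.58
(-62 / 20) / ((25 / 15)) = -93 / 50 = -1.86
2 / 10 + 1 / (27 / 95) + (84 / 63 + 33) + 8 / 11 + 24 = 93227 / 1485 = 62.78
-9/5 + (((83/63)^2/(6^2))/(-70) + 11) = 92010407/10001880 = 9.20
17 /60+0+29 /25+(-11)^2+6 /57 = 698527 /5700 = 122.55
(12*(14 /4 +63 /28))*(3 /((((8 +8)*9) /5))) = 115 /16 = 7.19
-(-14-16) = 30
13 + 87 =100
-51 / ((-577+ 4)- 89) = 51 / 662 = 0.08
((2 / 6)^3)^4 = 1 / 531441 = 0.00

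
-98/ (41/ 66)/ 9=-2156/ 123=-17.53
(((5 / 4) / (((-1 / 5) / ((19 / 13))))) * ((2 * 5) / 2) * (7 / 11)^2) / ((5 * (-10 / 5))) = 23275 / 12584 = 1.85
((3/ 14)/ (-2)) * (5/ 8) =-15/ 224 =-0.07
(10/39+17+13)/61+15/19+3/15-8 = -1472314/226005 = -6.51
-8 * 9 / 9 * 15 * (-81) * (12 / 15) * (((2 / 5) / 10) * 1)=7776 / 25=311.04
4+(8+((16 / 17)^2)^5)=25291438433164 / 2015993900449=12.55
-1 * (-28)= 28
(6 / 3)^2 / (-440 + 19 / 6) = -24 / 2621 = -0.01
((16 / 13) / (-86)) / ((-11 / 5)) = 40 / 6149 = 0.01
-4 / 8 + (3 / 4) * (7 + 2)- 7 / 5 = 97 / 20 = 4.85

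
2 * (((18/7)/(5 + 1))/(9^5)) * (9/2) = 1/15309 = 0.00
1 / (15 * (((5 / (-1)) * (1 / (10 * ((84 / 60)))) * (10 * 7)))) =-0.00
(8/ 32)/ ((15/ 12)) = 0.20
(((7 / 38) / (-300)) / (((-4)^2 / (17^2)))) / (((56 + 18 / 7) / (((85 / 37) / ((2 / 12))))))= -240737 / 92233600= -0.00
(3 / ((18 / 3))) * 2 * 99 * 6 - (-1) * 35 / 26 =15479 / 26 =595.35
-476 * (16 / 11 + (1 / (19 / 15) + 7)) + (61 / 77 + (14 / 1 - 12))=-584849 / 133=-4397.36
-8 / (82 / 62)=-248 / 41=-6.05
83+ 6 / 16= 667 / 8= 83.38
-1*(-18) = 18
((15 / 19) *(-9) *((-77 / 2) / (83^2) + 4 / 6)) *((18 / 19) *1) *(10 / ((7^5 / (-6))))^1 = 663997500 / 41797815703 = 0.02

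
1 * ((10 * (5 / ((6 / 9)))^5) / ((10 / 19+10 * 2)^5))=12380495 / 190102016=0.07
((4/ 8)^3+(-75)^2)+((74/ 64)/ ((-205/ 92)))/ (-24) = 221405771/ 39360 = 5625.15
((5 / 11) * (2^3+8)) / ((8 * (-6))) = -5 / 33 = -0.15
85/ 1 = 85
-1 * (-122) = 122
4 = 4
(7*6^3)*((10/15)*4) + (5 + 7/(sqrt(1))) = 4044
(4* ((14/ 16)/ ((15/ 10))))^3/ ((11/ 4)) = 4.62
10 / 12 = 5 / 6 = 0.83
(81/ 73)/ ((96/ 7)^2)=0.01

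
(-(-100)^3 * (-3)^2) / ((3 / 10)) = 30000000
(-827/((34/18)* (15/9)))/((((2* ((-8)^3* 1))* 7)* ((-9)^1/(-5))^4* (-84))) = -103375/2487324672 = -0.00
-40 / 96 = -5 / 12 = -0.42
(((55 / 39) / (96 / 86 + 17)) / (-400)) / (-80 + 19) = 473 / 148259280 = 0.00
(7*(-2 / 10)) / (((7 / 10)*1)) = -2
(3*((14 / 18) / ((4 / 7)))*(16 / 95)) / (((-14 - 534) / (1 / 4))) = -49 / 156180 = -0.00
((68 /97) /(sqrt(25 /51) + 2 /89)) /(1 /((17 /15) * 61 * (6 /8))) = -160036062 /95943185 + 139639309 * sqrt(51) /19188637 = 50.30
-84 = -84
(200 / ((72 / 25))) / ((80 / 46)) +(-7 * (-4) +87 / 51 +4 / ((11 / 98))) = 1417393 / 13464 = 105.27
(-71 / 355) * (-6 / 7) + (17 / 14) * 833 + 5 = 71167 / 70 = 1016.67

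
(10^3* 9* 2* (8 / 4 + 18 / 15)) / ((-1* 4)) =-14400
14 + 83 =97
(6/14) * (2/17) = 6/119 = 0.05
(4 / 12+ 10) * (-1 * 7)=-217 / 3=-72.33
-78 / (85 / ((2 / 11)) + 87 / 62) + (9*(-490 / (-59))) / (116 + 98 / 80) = 105289349 / 223411052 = 0.47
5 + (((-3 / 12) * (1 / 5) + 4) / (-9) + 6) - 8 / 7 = 11867 / 1260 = 9.42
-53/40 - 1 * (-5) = 147/40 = 3.68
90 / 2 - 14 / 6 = 128 / 3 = 42.67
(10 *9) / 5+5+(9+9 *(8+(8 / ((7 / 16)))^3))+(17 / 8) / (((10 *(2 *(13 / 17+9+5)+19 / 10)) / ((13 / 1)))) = 62176310647 / 1127784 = 55131.40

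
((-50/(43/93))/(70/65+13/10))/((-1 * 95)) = 40300/84151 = 0.48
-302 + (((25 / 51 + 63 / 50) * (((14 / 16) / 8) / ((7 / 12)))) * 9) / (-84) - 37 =-129104589 / 380800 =-339.04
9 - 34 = -25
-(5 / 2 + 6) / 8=-17 / 16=-1.06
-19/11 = -1.73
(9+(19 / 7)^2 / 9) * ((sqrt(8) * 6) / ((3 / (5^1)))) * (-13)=-1125800 * sqrt(2) / 441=-3610.25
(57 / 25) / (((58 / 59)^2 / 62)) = 6150927 / 42050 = 146.28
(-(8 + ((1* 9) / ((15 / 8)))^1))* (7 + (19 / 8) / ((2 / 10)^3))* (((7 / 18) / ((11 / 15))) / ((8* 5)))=-1547 / 30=-51.57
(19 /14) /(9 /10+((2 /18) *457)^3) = 69255 /6681125437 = 0.00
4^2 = 16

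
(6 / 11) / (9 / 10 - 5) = -60 / 451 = -0.13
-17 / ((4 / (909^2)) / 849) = -11925713673 / 4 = -2981428418.25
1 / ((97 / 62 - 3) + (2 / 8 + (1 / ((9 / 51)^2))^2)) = 10044 / 10344697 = 0.00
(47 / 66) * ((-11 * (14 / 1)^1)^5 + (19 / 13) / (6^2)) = -1905229578155011 / 30888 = -61681869274.64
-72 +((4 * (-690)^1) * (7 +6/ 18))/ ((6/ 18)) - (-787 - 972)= -59033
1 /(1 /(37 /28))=37 /28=1.32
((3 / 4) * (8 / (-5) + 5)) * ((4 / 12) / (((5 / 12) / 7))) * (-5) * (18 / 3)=-2142 / 5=-428.40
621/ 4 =155.25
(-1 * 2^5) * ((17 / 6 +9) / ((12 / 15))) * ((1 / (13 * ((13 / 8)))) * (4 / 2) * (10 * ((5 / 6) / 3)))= -568000 / 4563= -124.48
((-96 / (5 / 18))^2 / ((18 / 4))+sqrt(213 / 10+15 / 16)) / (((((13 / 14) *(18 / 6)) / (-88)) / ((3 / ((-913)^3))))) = 0.00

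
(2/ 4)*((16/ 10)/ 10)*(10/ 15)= 4/ 75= 0.05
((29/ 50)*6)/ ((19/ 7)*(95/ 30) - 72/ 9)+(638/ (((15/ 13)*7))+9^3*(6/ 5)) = 12595234/ 13125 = 959.64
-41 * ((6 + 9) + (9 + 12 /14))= -7134 /7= -1019.14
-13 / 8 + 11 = 9.38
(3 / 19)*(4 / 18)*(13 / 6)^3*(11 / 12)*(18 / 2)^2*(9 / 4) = 72501 / 1216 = 59.62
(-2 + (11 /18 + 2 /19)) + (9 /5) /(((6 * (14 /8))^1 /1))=-13313 /11970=-1.11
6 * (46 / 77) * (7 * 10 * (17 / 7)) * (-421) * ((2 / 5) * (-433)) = 3421275024 / 77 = 44432143.17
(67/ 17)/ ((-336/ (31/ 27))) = -0.01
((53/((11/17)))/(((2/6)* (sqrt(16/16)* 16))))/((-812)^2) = 2703/116044544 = 0.00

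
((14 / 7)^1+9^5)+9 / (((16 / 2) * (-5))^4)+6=151185920009 / 2560000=59057.00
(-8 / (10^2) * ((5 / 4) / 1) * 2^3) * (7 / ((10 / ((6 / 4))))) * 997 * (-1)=20937 / 25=837.48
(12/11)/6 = 2/11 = 0.18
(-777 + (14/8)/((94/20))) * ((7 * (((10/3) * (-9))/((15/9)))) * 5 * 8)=3914203.40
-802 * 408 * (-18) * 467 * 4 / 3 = 3667436928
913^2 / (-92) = -833569 / 92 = -9060.53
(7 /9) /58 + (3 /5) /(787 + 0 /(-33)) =29111 /2054070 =0.01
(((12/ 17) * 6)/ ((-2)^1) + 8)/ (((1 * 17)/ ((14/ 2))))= 700/ 289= 2.42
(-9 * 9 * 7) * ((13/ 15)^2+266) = -151247.88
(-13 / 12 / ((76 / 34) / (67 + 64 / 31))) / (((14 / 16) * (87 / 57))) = -473161 / 18879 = -25.06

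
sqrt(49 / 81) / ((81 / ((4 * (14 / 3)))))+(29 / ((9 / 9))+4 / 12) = 64544 / 2187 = 29.51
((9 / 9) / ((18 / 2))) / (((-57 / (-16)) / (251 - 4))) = 208 / 27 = 7.70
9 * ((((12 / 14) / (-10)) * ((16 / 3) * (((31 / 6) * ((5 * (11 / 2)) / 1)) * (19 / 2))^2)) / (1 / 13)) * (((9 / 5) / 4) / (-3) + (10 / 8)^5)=-8107564932181 / 28672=-282769424.25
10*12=120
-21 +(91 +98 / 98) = 71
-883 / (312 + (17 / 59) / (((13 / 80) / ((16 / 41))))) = -27767701 / 9833224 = -2.82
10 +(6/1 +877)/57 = 1453/57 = 25.49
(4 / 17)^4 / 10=128 / 417605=0.00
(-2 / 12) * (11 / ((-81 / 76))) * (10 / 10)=418 / 243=1.72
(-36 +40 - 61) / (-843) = 0.07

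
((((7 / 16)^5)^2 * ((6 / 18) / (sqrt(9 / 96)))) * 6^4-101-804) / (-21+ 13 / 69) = 62445 / 1436-175417129629 * sqrt(6) / 24670292148224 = 43.47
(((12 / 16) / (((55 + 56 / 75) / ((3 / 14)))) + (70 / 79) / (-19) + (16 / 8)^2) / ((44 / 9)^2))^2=12683370740306456350161 / 462922702196248825839616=0.03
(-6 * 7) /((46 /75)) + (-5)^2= -1000 /23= -43.48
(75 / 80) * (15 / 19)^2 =3375 / 5776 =0.58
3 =3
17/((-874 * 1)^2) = 17/763876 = 0.00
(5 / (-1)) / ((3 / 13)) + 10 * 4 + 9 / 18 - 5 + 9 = 137 / 6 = 22.83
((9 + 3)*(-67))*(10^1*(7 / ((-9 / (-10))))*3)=-187600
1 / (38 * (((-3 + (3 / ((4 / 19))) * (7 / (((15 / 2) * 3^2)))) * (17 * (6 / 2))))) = -15 / 44251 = -0.00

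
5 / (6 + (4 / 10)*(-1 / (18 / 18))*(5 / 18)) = 45 / 53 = 0.85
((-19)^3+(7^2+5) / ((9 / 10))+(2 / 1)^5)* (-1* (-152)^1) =-1028584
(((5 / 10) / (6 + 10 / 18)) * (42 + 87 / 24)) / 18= 365 / 1888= 0.19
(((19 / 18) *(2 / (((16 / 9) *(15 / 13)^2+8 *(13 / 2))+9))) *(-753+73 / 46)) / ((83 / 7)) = -776917505 / 367982658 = -2.11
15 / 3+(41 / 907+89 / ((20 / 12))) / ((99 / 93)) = 751079 / 13605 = 55.21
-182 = -182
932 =932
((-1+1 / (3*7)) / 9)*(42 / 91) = -40 / 819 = -0.05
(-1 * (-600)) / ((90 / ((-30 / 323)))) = -200 / 323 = -0.62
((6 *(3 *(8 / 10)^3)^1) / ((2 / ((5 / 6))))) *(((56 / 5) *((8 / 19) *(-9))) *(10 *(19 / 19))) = -774144 / 475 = -1629.78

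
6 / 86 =0.07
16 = 16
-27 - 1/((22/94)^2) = -5476/121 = -45.26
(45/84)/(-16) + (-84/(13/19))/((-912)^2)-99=-8218999/82992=-99.03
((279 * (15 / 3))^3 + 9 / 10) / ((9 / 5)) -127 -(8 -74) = 3016338629 / 2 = 1508169314.50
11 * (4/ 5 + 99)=5489/ 5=1097.80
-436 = -436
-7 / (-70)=1 / 10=0.10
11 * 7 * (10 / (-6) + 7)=1232 / 3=410.67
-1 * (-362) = 362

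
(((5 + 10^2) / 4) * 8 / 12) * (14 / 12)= 245 / 12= 20.42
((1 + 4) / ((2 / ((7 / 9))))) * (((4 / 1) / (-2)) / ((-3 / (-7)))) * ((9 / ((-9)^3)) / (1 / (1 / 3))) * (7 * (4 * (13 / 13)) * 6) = 13720 / 2187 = 6.27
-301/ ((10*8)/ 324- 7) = 24381/ 547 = 44.57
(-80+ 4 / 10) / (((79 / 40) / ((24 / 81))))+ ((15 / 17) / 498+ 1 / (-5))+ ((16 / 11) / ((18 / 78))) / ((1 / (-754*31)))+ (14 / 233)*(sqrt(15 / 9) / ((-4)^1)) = -48778537455451 / 331062930 - 7*sqrt(15) / 1398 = -147339.19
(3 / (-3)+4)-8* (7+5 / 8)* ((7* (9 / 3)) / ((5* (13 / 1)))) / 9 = 158 / 195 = 0.81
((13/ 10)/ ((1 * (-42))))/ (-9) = 13/ 3780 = 0.00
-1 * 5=-5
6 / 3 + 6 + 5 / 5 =9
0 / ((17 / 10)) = 0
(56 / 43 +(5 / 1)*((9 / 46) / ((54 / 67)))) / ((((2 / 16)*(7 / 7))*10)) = 29861 / 14835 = 2.01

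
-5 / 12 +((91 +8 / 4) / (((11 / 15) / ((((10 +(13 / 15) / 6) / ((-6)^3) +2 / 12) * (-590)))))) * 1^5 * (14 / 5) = -7448269 / 297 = -25078.35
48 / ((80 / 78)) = 234 / 5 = 46.80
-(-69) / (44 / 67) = 4623 / 44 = 105.07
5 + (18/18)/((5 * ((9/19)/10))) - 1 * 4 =47/9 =5.22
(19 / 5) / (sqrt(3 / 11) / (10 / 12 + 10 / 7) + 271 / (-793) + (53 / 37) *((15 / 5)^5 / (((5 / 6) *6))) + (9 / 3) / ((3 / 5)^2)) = 226840841191297047 / 4632753931470361223-117475911796698 *sqrt(33) / 4632753931470361223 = 0.05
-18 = -18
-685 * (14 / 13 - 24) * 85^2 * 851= 1255088201750 / 13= 96545246288.46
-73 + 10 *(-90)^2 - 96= 80831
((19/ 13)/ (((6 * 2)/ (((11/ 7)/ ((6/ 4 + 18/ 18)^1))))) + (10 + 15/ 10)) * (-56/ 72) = -15802/ 1755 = -9.00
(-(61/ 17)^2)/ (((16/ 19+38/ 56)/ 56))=-110856032/ 233801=-474.15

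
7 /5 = 1.40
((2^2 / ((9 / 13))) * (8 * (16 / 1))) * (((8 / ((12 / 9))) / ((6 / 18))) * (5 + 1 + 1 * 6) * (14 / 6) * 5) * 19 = 35409920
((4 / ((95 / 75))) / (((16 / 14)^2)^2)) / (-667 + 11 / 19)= -36015 / 12965888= -0.00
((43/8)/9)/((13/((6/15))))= 43/2340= 0.02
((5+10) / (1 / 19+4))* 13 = 3705 / 77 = 48.12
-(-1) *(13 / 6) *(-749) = -9737 / 6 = -1622.83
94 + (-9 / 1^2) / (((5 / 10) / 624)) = -11138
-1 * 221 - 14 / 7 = -223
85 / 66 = 1.29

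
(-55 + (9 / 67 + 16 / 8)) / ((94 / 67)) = -1771 / 47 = -37.68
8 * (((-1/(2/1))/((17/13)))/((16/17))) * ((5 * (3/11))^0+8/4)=-9.75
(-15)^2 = 225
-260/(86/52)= -6760/43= -157.21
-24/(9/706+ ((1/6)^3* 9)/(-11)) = -2236608/835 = -2678.57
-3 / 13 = -0.23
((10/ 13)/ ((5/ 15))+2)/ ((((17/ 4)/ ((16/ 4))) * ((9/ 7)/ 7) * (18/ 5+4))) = 109760/ 37791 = 2.90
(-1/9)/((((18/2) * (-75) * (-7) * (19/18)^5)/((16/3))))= -41472/433317325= -0.00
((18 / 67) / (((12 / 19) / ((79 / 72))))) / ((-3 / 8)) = -1501 / 1206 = -1.24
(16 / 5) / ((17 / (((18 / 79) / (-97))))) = -288 / 651355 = -0.00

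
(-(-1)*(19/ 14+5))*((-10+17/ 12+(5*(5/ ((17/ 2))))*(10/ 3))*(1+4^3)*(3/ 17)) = 1440465/ 16184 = 89.01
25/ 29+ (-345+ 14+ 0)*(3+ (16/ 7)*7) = -182356/ 29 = -6288.14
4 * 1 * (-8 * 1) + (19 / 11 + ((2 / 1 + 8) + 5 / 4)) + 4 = -661 / 44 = -15.02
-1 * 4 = -4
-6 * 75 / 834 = -75 / 139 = -0.54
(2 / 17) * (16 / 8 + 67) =138 / 17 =8.12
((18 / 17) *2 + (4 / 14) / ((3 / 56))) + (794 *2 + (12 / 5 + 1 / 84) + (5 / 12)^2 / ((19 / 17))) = 2601445823 / 1627920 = 1598.02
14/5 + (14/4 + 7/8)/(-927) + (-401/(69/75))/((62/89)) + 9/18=-16454730743/26438040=-622.39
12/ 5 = 2.40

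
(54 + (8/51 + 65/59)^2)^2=253272381967398049/81976382754561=3089.58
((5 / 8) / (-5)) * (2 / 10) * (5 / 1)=-1 / 8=-0.12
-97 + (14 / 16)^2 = -6159 / 64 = -96.23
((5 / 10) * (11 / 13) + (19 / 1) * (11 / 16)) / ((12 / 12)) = 2805 / 208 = 13.49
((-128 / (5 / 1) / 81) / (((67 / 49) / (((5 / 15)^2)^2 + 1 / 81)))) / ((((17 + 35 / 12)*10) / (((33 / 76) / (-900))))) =17248 / 1247602854375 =0.00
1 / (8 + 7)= 1 / 15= 0.07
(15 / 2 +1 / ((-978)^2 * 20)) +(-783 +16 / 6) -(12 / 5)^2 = -778.59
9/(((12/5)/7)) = 26.25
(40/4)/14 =5/7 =0.71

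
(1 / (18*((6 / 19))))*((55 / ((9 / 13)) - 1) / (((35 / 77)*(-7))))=-73777 / 17010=-4.34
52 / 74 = 26 / 37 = 0.70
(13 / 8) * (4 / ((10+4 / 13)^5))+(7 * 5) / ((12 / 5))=3780364780027 / 259224020544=14.58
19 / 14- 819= -817.64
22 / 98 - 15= -724 / 49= -14.78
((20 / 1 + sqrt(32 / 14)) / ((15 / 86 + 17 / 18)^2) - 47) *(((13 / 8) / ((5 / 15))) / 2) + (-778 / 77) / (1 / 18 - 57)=-17861930743929 / 236761109200 + 5840991 *sqrt(7) / 5249692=-72.50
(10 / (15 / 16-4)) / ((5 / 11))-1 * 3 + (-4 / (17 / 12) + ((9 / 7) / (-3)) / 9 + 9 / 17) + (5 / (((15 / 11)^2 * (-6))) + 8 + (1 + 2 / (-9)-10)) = -3192773 / 224910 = -14.20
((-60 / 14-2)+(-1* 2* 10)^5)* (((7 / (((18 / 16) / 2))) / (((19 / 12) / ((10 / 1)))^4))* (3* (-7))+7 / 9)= 1560674450414105876 / 1172889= 1330624168539.48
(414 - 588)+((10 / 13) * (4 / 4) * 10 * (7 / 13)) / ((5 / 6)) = -28566 / 169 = -169.03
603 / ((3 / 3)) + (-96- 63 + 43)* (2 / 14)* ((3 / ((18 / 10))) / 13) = 600.88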